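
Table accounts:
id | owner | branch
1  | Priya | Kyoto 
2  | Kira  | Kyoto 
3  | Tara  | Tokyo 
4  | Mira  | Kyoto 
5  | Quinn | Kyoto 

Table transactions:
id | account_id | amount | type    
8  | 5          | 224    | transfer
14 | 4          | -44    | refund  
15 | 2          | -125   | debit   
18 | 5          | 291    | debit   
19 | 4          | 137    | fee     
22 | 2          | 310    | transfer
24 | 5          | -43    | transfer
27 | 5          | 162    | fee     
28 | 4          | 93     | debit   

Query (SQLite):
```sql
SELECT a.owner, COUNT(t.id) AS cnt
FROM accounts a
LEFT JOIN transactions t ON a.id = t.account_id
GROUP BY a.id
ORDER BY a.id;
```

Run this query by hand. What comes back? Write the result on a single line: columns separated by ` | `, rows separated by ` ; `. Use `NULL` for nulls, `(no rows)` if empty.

LEFT JOIN keeps every accounts row; unmatched ones get NULL for transactions columns.
Group by accounts.id and compute COUNT(t.id). COUNT(col) of an all-NULL group is 0.
  1: ids {—} → COUNT(t.id)=0
  2: ids {15, 22} → COUNT(t.id)=2
  3: ids {—} → COUNT(t.id)=0
  4: ids {14, 19, 28} → COUNT(t.id)=3
  5: ids {8, 18, 24, 27} → COUNT(t.id)=4

Priya | 0 ; Kira | 2 ; Tara | 0 ; Mira | 3 ; Quinn | 4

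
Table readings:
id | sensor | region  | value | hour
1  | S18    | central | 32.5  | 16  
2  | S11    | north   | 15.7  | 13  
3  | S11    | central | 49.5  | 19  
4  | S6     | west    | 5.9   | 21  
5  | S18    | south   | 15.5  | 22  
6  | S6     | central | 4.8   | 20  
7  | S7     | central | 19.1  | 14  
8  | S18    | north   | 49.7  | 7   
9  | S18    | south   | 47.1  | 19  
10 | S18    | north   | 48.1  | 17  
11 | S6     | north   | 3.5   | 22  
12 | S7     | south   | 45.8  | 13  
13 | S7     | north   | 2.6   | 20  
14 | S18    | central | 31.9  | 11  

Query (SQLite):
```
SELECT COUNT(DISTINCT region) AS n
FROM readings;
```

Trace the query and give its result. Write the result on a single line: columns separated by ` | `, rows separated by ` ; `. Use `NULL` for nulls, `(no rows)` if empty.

4

Count distinct non-NULL region values.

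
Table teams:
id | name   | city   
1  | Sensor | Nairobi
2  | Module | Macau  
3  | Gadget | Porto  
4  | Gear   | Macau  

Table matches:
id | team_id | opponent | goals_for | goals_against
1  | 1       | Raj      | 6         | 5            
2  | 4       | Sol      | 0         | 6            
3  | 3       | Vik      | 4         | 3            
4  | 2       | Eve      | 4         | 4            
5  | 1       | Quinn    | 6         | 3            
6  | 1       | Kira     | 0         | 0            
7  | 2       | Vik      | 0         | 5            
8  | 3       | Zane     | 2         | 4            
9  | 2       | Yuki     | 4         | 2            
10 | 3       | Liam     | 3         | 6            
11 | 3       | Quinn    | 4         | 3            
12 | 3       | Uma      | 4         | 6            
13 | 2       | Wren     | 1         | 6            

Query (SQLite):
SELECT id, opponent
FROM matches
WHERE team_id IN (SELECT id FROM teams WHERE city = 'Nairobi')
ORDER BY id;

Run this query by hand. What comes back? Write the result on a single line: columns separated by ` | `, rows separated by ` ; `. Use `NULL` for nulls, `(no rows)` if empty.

1 | Raj ; 5 | Quinn ; 6 | Kira

Inner query: teams.id where city = 'Nairobi'.
Outer: keep matches rows whose team_id is in that set.
Inner query → {1}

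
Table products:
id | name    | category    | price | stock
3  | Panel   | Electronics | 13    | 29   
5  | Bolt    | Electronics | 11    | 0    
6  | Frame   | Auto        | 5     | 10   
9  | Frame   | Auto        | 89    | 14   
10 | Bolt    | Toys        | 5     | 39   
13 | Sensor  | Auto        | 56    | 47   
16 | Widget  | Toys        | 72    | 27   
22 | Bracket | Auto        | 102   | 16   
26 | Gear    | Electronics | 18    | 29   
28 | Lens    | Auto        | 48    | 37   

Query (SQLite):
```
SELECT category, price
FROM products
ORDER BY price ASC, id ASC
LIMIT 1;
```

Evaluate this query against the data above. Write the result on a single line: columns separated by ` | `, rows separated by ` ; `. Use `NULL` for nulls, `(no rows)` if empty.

Auto | 5

Sort by price asc, tiebreak id asc: (5, id=6), (5, id=10), (11, id=5), (13, id=3) …. Take first 1.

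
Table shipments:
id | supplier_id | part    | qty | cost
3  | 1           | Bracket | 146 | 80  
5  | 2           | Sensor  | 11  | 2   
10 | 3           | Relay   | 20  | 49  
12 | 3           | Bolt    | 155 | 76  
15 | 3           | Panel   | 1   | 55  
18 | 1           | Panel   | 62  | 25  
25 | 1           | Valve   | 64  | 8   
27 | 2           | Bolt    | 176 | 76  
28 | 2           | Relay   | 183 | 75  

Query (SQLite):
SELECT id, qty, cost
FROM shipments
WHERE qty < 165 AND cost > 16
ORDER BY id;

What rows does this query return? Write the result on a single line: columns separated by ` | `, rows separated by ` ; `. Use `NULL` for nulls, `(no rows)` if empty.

3 | 146 | 80 ; 10 | 20 | 49 ; 12 | 155 | 76 ; 15 | 1 | 55 ; 18 | 62 | 25

qty < 165: ids {3, 5, 10, 12, 15, 18, 25}
cost > 16: ids {3, 10, 12, 15, 18, 27, 28}
Combine with AND.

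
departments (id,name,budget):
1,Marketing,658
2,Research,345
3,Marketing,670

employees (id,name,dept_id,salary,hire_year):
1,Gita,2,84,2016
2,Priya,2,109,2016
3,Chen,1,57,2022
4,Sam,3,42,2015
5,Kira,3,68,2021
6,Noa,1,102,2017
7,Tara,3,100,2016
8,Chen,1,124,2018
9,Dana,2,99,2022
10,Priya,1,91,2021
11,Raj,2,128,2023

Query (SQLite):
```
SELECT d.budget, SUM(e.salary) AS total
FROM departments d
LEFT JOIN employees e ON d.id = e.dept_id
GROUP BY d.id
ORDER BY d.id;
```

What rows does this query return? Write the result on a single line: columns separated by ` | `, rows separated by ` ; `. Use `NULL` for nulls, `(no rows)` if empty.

658 | 374 ; 345 | 420 ; 670 | 210

LEFT JOIN keeps every departments row; unmatched ones get NULL for employees columns.
Group by departments.id and compute SUM(e.salary). SUM over an all-NULL group is NULL.
  1: ids {3, 6, 8, 10} → SUM(e.salary)=374
  2: ids {1, 2, 9, 11} → SUM(e.salary)=420
  3: ids {4, 5, 7} → SUM(e.salary)=210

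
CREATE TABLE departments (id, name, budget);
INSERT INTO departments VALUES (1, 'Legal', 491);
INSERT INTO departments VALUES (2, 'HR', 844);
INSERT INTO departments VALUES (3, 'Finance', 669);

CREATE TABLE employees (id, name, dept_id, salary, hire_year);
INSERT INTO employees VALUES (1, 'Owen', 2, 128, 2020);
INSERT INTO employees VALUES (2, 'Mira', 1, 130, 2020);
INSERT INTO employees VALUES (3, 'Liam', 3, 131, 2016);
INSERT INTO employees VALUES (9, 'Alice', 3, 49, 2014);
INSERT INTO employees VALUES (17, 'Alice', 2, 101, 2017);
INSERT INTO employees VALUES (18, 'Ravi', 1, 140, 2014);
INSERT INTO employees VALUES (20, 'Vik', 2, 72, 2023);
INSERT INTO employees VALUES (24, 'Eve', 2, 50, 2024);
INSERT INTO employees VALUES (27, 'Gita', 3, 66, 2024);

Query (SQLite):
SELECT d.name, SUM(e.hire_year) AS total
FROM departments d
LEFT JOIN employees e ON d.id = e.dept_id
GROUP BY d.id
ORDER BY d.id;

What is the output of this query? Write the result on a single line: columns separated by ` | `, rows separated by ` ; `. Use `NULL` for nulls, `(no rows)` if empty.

Legal | 4034 ; HR | 8084 ; Finance | 6054

LEFT JOIN keeps every departments row; unmatched ones get NULL for employees columns.
Group by departments.id and compute SUM(e.hire_year). SUM over an all-NULL group is NULL.
  1: ids {2, 18} → SUM(e.hire_year)=4034
  2: ids {1, 17, 20, 24} → SUM(e.hire_year)=8084
  3: ids {3, 9, 27} → SUM(e.hire_year)=6054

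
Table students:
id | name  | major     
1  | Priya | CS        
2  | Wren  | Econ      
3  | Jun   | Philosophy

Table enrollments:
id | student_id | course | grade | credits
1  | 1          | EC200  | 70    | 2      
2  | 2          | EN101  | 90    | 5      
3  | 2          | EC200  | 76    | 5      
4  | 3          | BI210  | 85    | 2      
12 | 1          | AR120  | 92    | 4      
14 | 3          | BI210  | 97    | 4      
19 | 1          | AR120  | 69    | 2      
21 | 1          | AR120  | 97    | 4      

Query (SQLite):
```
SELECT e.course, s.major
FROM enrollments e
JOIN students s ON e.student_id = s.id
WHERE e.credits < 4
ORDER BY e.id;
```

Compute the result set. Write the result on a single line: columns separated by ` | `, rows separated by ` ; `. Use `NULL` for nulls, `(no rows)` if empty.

Each enrollments row matches the students row where student_id = students.id.
Then keep rows with e.credits < 4.

EC200 | CS ; BI210 | Philosophy ; AR120 | CS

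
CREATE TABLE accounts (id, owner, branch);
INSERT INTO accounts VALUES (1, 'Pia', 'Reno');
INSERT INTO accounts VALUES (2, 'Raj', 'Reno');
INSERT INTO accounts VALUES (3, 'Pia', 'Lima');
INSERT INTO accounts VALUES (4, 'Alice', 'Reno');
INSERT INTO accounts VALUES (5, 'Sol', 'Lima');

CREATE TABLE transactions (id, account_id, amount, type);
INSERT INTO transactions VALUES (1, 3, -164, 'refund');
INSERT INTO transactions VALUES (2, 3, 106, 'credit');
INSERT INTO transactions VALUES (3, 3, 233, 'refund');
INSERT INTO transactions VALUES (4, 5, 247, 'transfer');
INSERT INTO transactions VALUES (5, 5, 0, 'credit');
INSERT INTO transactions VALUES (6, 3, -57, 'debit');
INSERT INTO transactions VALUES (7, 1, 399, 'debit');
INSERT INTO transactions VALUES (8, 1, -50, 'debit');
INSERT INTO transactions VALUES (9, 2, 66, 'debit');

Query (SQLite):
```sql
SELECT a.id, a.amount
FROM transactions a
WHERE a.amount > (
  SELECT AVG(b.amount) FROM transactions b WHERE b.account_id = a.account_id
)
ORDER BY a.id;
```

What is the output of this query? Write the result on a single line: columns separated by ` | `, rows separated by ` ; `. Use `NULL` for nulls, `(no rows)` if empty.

2 | 106 ; 3 | 233 ; 4 | 247 ; 7 | 399

For each transactions row a, compute AVG(amount) over rows sharing a.account_id.
Keep row a if a.amount > that per-group AVG.
  account_id=1: AVG(amount) = 174.5
  account_id=2: AVG(amount) = 66.0
  account_id=3: AVG(amount) = 29.5
  account_id=5: AVG(amount) = 123.5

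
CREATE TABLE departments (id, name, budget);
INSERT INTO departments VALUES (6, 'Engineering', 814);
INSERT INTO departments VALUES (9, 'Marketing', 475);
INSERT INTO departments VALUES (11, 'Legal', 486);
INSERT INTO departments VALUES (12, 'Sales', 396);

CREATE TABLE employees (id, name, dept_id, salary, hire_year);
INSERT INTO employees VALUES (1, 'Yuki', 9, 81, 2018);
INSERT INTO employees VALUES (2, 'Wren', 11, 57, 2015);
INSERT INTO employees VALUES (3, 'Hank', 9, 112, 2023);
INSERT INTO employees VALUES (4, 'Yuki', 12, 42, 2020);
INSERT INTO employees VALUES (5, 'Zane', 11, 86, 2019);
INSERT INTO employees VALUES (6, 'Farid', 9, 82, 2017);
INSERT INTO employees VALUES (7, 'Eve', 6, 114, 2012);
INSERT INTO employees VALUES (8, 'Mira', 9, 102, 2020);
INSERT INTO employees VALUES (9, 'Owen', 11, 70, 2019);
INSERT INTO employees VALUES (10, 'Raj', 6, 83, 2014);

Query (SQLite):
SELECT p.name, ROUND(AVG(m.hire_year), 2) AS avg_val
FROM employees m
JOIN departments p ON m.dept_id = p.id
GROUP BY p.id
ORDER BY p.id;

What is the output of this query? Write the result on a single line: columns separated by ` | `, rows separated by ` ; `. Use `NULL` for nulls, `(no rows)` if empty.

Join each employees row to its departments via dept_id.
Group joined rows by departments.id; compute ROUND(AVG(m.hire_year), 2) per group.
  6: ids {7, 10} → ROUND(AVG(m.hire_year), 2)=2013
  9: ids {1, 3, 6, 8} → ROUND(AVG(m.hire_year), 2)=2019.5
  11: ids {2, 5, 9} → ROUND(AVG(m.hire_year), 2)=2017.67
  12: ids {4} → ROUND(AVG(m.hire_year), 2)=2020

Engineering | 2013 ; Marketing | 2019.5 ; Legal | 2017.67 ; Sales | 2020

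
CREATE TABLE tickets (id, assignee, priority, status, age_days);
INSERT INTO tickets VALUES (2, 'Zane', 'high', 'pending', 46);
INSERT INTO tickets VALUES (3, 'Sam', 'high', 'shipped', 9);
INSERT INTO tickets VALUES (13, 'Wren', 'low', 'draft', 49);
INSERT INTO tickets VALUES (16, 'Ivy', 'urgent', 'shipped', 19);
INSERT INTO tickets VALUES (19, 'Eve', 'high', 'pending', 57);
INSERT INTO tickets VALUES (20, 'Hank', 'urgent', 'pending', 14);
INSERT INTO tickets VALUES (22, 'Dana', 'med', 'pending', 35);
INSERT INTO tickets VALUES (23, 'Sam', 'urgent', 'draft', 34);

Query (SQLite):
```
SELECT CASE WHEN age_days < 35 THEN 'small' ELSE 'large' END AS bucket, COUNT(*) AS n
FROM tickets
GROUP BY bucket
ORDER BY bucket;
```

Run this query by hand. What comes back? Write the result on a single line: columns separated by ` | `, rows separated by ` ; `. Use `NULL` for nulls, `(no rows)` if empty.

Bucket rows by age_days < 35 → 'small' else 'large'; count each bucket.

large | 4 ; small | 4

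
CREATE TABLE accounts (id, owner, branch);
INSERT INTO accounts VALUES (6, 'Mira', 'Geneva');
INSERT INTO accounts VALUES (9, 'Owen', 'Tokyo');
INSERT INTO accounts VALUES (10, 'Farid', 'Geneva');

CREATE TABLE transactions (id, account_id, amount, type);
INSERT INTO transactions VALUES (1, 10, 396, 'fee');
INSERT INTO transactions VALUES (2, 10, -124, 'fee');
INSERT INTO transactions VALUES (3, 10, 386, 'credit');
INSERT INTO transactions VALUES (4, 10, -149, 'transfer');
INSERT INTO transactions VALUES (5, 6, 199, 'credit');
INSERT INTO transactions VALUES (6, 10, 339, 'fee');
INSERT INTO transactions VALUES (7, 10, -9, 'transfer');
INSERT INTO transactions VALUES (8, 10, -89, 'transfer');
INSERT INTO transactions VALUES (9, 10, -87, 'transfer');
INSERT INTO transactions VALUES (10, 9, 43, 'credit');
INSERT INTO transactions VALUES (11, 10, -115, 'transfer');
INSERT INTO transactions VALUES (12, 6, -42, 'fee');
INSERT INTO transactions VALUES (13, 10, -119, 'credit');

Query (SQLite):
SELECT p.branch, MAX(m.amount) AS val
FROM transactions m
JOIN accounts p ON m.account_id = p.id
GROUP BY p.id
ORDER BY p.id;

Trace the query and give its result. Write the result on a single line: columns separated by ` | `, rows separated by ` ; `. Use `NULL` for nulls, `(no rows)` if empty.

Join each transactions row to its accounts via account_id.
Group joined rows by accounts.id; compute MAX(m.amount) per group.
  6: ids {5, 12} → MAX(m.amount)=199
  9: ids {10} → MAX(m.amount)=43
  10: ids {1, 2, 3, 4, 6, 7, 8, 9, 11, 13} → MAX(m.amount)=396

Geneva | 199 ; Tokyo | 43 ; Geneva | 396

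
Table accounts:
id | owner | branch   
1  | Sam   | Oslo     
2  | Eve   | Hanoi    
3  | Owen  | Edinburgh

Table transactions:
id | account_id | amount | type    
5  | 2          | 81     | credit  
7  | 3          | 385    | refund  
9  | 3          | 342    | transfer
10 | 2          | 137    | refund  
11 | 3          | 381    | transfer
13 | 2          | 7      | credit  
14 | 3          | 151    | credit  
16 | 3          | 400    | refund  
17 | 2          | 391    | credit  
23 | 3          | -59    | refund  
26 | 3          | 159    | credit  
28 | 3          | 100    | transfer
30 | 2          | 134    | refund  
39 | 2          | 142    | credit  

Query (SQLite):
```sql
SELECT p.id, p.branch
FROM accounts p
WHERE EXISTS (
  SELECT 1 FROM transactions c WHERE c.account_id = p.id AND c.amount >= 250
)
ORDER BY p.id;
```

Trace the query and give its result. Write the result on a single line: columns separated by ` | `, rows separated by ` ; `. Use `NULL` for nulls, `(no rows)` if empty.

2 | Hanoi ; 3 | Edinburgh

For each accounts row, check whether any transactions with matching account_id has amount >= 250.
Keep rows where that is true.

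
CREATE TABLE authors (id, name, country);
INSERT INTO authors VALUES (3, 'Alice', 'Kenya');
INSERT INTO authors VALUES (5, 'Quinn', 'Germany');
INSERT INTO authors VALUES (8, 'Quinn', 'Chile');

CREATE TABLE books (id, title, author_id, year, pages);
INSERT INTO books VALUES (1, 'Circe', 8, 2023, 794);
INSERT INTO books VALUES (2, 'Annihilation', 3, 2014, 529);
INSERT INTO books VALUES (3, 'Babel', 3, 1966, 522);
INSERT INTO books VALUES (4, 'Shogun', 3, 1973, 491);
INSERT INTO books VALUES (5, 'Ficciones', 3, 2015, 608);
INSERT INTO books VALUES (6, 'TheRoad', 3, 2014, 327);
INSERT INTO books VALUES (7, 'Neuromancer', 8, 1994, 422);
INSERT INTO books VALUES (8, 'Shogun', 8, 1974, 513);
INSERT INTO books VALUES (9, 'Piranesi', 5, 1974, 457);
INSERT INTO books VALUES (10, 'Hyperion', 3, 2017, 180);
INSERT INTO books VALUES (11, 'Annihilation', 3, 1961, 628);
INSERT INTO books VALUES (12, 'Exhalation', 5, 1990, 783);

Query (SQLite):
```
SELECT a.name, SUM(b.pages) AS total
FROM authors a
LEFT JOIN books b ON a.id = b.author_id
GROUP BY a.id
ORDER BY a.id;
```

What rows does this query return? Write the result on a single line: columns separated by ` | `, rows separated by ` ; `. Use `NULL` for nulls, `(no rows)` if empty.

LEFT JOIN keeps every authors row; unmatched ones get NULL for books columns.
Group by authors.id and compute SUM(b.pages). SUM over an all-NULL group is NULL.
  3: ids {2, 3, 4, 5, 6, 10, 11} → SUM(b.pages)=3285
  5: ids {9, 12} → SUM(b.pages)=1240
  8: ids {1, 7, 8} → SUM(b.pages)=1729

Alice | 3285 ; Quinn | 1240 ; Quinn | 1729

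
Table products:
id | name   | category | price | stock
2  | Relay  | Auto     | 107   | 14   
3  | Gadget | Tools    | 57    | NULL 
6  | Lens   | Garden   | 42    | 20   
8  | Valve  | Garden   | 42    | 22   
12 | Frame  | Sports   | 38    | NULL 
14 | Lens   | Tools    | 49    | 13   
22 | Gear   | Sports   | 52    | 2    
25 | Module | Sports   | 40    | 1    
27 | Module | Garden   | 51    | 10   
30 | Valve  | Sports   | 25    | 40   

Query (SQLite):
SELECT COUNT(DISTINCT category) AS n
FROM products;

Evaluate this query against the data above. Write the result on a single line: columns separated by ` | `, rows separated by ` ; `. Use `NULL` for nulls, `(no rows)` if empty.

Count distinct non-NULL category values.

4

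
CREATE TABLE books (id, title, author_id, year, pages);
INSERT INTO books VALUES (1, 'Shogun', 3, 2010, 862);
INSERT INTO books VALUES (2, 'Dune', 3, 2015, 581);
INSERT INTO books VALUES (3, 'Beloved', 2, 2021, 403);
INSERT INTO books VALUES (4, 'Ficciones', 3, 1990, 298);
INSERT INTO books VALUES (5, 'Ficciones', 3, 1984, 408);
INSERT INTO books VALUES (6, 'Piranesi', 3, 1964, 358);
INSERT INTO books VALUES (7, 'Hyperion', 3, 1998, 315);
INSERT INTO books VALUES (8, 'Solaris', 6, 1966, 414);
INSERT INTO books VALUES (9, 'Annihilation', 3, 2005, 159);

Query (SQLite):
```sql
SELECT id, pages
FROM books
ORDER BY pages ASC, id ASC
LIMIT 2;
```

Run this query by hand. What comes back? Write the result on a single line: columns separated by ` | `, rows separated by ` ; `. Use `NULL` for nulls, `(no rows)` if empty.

9 | 159 ; 4 | 298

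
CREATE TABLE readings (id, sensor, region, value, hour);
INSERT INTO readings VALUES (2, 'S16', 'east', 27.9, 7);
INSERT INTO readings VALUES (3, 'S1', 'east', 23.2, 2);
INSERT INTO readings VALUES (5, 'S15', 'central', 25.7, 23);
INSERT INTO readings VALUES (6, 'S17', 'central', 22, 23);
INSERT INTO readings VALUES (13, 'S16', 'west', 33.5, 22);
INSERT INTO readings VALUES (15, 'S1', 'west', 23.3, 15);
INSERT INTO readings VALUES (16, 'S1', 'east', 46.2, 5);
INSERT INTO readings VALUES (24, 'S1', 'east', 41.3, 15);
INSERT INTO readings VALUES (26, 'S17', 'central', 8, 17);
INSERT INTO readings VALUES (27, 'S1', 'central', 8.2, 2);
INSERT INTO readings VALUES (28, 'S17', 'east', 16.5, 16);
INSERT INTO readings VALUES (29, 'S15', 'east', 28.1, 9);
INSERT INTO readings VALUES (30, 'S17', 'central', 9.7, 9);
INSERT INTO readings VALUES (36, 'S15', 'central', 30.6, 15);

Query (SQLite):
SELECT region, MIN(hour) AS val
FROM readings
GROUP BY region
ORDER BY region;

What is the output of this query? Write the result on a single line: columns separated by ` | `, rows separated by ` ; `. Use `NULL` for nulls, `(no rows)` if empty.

central | 2 ; east | 2 ; west | 15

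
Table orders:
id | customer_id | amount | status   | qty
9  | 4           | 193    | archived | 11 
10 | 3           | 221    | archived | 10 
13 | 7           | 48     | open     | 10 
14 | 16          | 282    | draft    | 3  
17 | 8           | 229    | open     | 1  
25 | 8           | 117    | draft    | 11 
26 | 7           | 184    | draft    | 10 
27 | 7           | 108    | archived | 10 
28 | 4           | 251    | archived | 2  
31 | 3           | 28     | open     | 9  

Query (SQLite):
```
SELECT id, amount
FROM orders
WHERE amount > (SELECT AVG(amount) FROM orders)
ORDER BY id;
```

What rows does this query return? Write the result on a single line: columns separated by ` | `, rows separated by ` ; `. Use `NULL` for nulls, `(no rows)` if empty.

Scalar subquery: AVG(amount) over all orders rows = 166.1.
Keep rows where amount > that value.

9 | 193 ; 10 | 221 ; 14 | 282 ; 17 | 229 ; 26 | 184 ; 28 | 251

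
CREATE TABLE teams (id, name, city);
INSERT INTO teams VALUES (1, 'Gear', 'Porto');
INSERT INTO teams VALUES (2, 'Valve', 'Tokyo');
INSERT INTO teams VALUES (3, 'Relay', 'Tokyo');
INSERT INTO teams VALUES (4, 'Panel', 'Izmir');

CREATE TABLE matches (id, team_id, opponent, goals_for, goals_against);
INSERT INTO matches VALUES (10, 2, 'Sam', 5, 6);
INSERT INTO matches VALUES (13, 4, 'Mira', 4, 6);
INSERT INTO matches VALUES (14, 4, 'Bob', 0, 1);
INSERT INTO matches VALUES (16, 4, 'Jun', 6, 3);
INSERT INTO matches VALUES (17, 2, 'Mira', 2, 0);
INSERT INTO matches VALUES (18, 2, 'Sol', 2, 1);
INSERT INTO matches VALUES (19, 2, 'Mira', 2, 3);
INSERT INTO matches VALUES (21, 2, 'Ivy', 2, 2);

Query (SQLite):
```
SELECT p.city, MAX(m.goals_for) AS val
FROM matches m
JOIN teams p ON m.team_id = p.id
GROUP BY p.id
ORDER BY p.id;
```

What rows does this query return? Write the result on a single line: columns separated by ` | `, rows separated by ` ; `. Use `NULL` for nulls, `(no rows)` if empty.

Join each matches row to its teams via team_id.
Group joined rows by teams.id; compute MAX(m.goals_for) per group.
  2: ids {10, 17, 18, 19, 21} → MAX(m.goals_for)=5
  4: ids {13, 14, 16} → MAX(m.goals_for)=6

Tokyo | 5 ; Izmir | 6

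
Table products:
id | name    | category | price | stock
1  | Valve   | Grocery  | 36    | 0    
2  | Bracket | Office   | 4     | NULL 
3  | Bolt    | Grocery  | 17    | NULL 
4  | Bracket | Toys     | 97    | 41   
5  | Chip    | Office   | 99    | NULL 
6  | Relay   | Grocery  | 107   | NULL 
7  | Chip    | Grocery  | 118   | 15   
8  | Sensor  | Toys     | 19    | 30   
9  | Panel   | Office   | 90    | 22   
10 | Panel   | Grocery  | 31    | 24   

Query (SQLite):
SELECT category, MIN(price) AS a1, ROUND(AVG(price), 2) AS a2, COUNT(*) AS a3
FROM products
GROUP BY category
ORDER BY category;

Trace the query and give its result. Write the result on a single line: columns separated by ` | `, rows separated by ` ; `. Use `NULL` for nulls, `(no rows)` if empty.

Group products by category.
Per group compute: MIN(price), ROUND(AVG(price), 2), COUNT(*).
  Grocery: ids {1, 3, 6, 7, 10} → MIN(price)=17, ROUND(AVG(price), 2)=61.8, COUNT(*)=5
  Office: ids {2, 5, 9} → MIN(price)=4, ROUND(AVG(price), 2)=64.33, COUNT(*)=3
  Toys: ids {4, 8} → MIN(price)=19, ROUND(AVG(price), 2)=58, COUNT(*)=2

Grocery | 17 | 61.8 | 5 ; Office | 4 | 64.33 | 3 ; Toys | 19 | 58 | 2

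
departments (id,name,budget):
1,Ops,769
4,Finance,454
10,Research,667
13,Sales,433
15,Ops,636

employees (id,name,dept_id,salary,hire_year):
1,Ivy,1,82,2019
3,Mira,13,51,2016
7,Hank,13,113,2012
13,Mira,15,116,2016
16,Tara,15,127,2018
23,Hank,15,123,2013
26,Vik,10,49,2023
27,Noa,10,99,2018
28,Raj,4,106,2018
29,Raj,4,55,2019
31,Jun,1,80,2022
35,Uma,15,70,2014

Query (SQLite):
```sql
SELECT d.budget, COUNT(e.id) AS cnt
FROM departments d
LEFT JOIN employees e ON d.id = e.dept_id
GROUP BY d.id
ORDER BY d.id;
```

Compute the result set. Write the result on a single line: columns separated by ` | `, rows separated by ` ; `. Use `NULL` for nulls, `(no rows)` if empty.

LEFT JOIN keeps every departments row; unmatched ones get NULL for employees columns.
Group by departments.id and compute COUNT(e.id). COUNT(col) of an all-NULL group is 0.
  1: ids {1, 31} → COUNT(e.id)=2
  4: ids {28, 29} → COUNT(e.id)=2
  10: ids {26, 27} → COUNT(e.id)=2
  13: ids {3, 7} → COUNT(e.id)=2
  15: ids {13, 16, 23, 35} → COUNT(e.id)=4

769 | 2 ; 454 | 2 ; 667 | 2 ; 433 | 2 ; 636 | 4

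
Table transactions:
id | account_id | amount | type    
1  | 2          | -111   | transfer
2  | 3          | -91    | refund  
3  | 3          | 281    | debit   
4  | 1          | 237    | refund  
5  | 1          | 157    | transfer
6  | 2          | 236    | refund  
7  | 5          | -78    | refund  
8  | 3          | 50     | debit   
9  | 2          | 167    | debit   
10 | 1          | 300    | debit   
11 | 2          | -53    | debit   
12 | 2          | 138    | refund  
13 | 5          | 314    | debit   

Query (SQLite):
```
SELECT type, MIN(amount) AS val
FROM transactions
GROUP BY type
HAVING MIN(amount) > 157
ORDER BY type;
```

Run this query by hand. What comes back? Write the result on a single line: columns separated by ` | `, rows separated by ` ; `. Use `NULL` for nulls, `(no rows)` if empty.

(no rows)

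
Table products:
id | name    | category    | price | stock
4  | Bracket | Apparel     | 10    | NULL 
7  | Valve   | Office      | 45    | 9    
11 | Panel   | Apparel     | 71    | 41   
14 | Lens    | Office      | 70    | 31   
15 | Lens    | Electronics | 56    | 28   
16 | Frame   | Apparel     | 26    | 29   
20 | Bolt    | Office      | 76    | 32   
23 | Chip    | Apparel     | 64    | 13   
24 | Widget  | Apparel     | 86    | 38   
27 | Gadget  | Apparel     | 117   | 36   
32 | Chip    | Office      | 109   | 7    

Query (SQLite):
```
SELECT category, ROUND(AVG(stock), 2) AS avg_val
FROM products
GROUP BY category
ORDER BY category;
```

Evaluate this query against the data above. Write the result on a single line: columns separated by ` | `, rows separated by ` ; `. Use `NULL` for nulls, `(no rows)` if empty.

Apparel | 31.4 ; Electronics | 28 ; Office | 19.75

Partition products by category; compute ROUND(AVG(stock), 2) within each group.
  Apparel: ids {4, 11, 16, 23, 24, 27} → ROUND(AVG(stock), 2)=31.4
  Electronics: ids {15} → ROUND(AVG(stock), 2)=28
  Office: ids {7, 14, 20, 32} → ROUND(AVG(stock), 2)=19.75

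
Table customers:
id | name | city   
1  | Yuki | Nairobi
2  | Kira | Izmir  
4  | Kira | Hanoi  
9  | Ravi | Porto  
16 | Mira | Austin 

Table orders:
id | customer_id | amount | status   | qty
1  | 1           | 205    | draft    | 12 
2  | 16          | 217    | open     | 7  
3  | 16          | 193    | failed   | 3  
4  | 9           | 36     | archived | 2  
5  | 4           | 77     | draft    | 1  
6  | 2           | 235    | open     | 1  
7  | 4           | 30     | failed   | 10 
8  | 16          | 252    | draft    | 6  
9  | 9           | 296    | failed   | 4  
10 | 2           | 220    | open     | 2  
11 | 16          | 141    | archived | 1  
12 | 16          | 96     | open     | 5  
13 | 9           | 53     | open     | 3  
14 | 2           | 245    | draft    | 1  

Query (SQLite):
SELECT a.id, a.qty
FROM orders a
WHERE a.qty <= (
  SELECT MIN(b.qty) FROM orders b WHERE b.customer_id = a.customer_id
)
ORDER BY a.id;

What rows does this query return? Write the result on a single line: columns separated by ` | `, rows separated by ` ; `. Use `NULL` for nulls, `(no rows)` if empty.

For each orders row a, compute MIN(qty) over rows sharing a.customer_id.
Keep row a if a.qty <= that per-group MIN.
  customer_id=1: MIN(qty) = 12
  customer_id=2: MIN(qty) = 1
  customer_id=4: MIN(qty) = 1
  customer_id=9: MIN(qty) = 2
  customer_id=16: MIN(qty) = 1

1 | 12 ; 4 | 2 ; 5 | 1 ; 6 | 1 ; 11 | 1 ; 14 | 1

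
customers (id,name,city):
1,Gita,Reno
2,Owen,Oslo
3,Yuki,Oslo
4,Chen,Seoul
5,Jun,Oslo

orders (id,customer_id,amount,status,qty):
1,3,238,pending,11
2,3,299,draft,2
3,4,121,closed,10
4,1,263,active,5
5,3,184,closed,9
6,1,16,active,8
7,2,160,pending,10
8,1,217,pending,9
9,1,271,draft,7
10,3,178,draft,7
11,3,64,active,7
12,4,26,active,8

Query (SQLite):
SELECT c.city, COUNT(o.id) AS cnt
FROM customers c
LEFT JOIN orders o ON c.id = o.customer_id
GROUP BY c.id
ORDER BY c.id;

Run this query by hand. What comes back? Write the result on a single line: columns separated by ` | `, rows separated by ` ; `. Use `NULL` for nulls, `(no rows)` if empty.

LEFT JOIN keeps every customers row; unmatched ones get NULL for orders columns.
Group by customers.id and compute COUNT(o.id). COUNT(col) of an all-NULL group is 0.
  1: ids {4, 6, 8, 9} → COUNT(o.id)=4
  2: ids {7} → COUNT(o.id)=1
  3: ids {1, 2, 5, 10, 11} → COUNT(o.id)=5
  4: ids {3, 12} → COUNT(o.id)=2
  5: ids {—} → COUNT(o.id)=0

Reno | 4 ; Oslo | 1 ; Oslo | 5 ; Seoul | 2 ; Oslo | 0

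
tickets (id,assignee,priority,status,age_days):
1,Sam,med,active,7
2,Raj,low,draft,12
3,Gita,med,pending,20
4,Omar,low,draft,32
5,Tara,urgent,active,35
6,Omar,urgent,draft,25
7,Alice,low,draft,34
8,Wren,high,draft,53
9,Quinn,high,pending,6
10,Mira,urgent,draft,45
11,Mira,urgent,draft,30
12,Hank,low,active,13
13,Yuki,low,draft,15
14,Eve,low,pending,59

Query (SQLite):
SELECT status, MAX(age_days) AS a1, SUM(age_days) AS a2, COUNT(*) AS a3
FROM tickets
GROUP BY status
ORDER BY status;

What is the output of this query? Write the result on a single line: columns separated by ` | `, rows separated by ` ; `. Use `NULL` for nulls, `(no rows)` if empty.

active | 35 | 55 | 3 ; draft | 53 | 246 | 8 ; pending | 59 | 85 | 3

Group tickets by status.
Per group compute: MAX(age_days), SUM(age_days), COUNT(*).
  active: ids {1, 5, 12} → MAX(age_days)=35, SUM(age_days)=55, COUNT(*)=3
  draft: ids {2, 4, 6, 7, 8, 10, 11, 13} → MAX(age_days)=53, SUM(age_days)=246, COUNT(*)=8
  pending: ids {3, 9, 14} → MAX(age_days)=59, SUM(age_days)=85, COUNT(*)=3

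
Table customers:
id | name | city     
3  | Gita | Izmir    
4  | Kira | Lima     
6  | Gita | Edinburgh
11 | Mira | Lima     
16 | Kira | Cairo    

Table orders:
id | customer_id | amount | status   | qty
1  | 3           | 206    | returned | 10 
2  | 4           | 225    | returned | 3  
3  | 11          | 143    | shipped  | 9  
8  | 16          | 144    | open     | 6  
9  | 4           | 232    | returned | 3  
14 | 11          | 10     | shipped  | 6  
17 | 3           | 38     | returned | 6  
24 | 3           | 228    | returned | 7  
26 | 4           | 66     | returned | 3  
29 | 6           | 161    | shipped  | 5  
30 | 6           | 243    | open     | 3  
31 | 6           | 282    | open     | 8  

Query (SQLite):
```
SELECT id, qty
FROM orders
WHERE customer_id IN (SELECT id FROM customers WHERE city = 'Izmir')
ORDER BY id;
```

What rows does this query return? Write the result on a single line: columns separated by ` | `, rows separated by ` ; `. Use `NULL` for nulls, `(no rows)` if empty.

Inner query: customers.id where city = 'Izmir'.
Outer: keep orders rows whose customer_id is in that set.
Inner query → {3}

1 | 10 ; 17 | 6 ; 24 | 7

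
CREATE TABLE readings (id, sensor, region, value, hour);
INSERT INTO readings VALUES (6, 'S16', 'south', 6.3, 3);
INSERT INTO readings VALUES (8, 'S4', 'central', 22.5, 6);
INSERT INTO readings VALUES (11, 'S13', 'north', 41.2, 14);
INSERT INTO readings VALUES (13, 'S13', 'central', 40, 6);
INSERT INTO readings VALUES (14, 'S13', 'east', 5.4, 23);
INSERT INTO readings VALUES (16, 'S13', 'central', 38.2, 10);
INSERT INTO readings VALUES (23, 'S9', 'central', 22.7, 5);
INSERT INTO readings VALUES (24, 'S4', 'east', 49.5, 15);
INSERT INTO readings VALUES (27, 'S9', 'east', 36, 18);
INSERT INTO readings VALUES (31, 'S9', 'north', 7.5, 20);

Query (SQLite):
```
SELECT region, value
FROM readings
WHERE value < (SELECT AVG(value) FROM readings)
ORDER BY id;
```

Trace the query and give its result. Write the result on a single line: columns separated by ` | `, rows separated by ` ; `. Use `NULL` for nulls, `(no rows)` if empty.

south | 6.3 ; central | 22.5 ; east | 5.4 ; central | 22.7 ; north | 7.5

Scalar subquery: AVG(value) over all readings rows = 26.93.
Keep rows where value < that value.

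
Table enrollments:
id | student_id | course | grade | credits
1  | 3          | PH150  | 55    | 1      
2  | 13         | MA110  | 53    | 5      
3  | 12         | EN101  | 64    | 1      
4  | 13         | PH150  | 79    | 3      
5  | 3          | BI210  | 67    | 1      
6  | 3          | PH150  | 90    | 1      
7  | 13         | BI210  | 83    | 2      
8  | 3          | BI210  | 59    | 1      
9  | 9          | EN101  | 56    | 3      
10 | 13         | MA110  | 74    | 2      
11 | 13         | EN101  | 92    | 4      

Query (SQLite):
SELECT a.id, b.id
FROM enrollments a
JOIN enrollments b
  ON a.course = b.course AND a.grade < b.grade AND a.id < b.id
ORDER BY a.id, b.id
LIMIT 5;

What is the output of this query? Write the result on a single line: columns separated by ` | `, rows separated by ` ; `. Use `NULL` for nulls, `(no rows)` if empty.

1 | 4 ; 1 | 6 ; 2 | 10 ; 3 | 11 ; 4 | 6

Pairs (a,b) with same course, a.grade < b.grade, a.id < b.id.
course groups: BI210:{5,7,8} EN101:{3,9,11} MA110:{2,10} PH150:{1,4,6}
Ordered by (a.id, b.id); first 5.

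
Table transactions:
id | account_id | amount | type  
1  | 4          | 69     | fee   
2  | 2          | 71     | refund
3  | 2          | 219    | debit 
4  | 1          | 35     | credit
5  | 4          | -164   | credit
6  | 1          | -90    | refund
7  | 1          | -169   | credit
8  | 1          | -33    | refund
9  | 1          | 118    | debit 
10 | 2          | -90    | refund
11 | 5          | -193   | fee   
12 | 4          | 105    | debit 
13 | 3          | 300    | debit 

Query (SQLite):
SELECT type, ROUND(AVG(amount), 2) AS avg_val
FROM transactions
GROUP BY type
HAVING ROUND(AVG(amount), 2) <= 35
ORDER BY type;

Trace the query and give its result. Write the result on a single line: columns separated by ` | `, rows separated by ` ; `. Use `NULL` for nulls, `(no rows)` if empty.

credit | -99.33 ; fee | -62 ; refund | -35.5

Partition transactions by type; compute ROUND(AVG(amount), 2) within each group.
HAVING: keep groups where ROUND(AVG(amount), 2) <= 35.
  credit: ids {4, 5, 7} → ROUND(AVG(amount), 2)=-99.33
  debit: ids {3, 9, 12, 13} → ROUND(AVG(amount), 2)=185.5
  fee: ids {1, 11} → ROUND(AVG(amount), 2)=-62
  refund: ids {2, 6, 8, 10} → ROUND(AVG(amount), 2)=-35.5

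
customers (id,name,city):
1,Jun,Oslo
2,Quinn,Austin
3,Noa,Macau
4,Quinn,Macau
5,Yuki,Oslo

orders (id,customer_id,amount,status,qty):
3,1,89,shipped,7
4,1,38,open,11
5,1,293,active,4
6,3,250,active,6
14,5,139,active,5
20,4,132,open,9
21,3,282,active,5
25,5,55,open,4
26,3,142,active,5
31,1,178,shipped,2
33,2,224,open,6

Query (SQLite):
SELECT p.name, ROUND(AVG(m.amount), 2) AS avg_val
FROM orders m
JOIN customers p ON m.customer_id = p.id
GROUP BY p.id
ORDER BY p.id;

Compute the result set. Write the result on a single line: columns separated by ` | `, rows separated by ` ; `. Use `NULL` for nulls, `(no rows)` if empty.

Join each orders row to its customers via customer_id.
Group joined rows by customers.id; compute ROUND(AVG(m.amount), 2) per group.
  1: ids {3, 4, 5, 31} → ROUND(AVG(m.amount), 2)=149.5
  2: ids {33} → ROUND(AVG(m.amount), 2)=224
  3: ids {6, 21, 26} → ROUND(AVG(m.amount), 2)=224.67
  4: ids {20} → ROUND(AVG(m.amount), 2)=132
  5: ids {14, 25} → ROUND(AVG(m.amount), 2)=97

Jun | 149.5 ; Quinn | 224 ; Noa | 224.67 ; Quinn | 132 ; Yuki | 97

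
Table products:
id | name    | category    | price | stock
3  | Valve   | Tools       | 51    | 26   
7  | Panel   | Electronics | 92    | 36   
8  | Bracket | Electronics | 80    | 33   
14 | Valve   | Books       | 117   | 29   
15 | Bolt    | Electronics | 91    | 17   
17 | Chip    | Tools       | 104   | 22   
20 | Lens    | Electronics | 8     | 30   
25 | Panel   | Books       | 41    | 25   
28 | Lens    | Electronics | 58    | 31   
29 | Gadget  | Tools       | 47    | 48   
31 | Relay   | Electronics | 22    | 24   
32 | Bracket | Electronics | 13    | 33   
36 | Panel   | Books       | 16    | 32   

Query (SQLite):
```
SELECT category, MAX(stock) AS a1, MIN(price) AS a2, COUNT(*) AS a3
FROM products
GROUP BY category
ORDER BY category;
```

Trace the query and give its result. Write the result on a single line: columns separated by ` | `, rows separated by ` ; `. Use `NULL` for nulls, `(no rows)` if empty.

Books | 32 | 16 | 3 ; Electronics | 36 | 8 | 7 ; Tools | 48 | 47 | 3

Group products by category.
Per group compute: MAX(stock), MIN(price), COUNT(*).
  Books: ids {14, 25, 36} → MAX(stock)=32, MIN(price)=16, COUNT(*)=3
  Electronics: ids {7, 8, 15, 20, 28, 31, 32} → MAX(stock)=36, MIN(price)=8, COUNT(*)=7
  Tools: ids {3, 17, 29} → MAX(stock)=48, MIN(price)=47, COUNT(*)=3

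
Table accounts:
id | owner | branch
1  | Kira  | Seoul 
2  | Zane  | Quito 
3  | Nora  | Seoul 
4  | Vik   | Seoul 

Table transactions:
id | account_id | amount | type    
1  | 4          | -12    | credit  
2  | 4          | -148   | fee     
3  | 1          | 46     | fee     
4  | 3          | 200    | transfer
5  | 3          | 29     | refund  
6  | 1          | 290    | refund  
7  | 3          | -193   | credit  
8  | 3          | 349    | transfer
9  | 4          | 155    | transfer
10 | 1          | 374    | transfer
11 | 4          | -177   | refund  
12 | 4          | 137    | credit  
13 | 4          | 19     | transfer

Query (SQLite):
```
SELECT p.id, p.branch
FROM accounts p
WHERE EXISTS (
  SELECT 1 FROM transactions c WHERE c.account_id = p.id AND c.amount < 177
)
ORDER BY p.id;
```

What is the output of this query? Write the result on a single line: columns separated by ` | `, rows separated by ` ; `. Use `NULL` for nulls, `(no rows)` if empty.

1 | Seoul ; 3 | Seoul ; 4 | Seoul

For each accounts row, check whether any transactions with matching account_id has amount < 177.
Keep rows where that is true.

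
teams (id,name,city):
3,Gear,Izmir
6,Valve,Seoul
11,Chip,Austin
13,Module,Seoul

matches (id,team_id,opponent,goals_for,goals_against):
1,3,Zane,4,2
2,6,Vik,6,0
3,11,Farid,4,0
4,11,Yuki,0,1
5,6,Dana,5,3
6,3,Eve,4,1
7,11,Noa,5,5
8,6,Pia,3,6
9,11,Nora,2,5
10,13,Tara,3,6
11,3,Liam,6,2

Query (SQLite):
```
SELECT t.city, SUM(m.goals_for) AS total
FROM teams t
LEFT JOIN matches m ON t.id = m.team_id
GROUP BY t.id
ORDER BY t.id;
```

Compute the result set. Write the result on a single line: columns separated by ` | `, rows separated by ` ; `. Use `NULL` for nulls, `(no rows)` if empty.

LEFT JOIN keeps every teams row; unmatched ones get NULL for matches columns.
Group by teams.id and compute SUM(m.goals_for). SUM over an all-NULL group is NULL.
  3: ids {1, 6, 11} → SUM(m.goals_for)=14
  6: ids {2, 5, 8} → SUM(m.goals_for)=14
  11: ids {3, 4, 7, 9} → SUM(m.goals_for)=11
  13: ids {10} → SUM(m.goals_for)=3

Izmir | 14 ; Seoul | 14 ; Austin | 11 ; Seoul | 3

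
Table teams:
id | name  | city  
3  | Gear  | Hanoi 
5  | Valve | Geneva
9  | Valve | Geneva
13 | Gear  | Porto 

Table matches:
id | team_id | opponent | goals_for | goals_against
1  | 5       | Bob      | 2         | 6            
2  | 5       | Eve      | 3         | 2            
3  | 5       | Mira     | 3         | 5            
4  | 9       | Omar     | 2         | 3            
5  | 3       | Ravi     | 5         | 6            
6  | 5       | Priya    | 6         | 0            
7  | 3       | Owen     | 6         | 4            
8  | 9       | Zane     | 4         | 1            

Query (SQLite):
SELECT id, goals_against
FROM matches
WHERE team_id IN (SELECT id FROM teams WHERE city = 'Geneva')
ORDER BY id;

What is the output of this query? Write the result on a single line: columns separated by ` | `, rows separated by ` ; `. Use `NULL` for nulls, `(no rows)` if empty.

1 | 6 ; 2 | 2 ; 3 | 5 ; 4 | 3 ; 6 | 0 ; 8 | 1

Inner query: teams.id where city = 'Geneva'.
Outer: keep matches rows whose team_id is in that set.
Inner query → {5, 9}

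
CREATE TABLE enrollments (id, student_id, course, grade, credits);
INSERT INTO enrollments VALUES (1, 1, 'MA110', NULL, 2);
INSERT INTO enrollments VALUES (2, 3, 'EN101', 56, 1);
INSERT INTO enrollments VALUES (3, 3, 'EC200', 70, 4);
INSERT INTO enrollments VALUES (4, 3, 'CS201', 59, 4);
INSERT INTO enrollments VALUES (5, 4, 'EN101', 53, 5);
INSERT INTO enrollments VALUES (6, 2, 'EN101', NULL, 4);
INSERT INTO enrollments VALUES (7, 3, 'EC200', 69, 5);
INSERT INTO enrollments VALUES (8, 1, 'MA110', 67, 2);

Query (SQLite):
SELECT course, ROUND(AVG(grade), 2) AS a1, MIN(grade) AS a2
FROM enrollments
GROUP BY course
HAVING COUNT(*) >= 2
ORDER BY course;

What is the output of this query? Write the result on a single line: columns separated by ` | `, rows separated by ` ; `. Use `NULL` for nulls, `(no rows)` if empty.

Group enrollments by course.
Per group compute: ROUND(AVG(grade), 2), MIN(grade).
HAVING: drop groups with fewer than 2 rows.
  CS201: ids {4} → ROUND(AVG(grade), 2)=59, MIN(grade)=59
  EC200: ids {3, 7} → ROUND(AVG(grade), 2)=69.5, MIN(grade)=69
  EN101: ids {2, 5, 6} → ROUND(AVG(grade), 2)=54.5, MIN(grade)=53
  MA110: ids {1, 8} → ROUND(AVG(grade), 2)=67, MIN(grade)=67

EC200 | 69.5 | 69 ; EN101 | 54.5 | 53 ; MA110 | 67 | 67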